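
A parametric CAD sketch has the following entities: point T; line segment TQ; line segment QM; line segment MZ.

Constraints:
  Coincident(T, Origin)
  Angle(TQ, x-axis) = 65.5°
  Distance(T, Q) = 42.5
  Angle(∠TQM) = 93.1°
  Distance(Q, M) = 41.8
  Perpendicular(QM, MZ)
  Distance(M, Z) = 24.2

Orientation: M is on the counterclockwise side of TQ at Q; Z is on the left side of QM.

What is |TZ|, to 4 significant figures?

47.72

T is at the origin; TQ runs at 65.5° with length 42.5, so Q = 42.5·(cos 65.5°, sin 65.5°) = (17.62, 38.67). ∠TQM = 93.1°, so QM runs at 65.5° + (180° − 93.1°) = 152.4° from the x-axis; with |QM| = 41.8, M = Q + 41.8·(cos 152.4°, sin 152.4°) = (-19.42, 58.04). The perpendicularity gives MZ at right angles to QM; with |MZ| = 24.2 on the left of QM, Z = M + 24.2·(-0.4633, -0.8862) = (-30.63, 36.59). Then |TZ| = |Z − T| = 47.72.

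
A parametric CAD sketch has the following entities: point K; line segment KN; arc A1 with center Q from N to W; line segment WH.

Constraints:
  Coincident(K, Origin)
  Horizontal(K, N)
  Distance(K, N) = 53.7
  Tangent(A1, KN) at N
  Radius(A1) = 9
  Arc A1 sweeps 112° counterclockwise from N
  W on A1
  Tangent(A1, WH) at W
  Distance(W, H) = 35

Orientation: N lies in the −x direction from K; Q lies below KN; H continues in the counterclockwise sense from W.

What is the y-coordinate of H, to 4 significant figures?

-44.82

K is at the origin; K and N share the same y with |KN| = 53.7 and N on the −x side, so N = (-53.70, 0.000). Tangency of A1 to KN means the radius QN is perpendicular to KN, so Q = N + (0, -9) = (-53.70, -9.000). On A1, N sits at bearing 90° from Q; a 112° counterclockwise sweep puts W at bearing 202°, so W = Q + 9.0·(cos 202°, sin 202°) = (-62.04, -12.37). A1 meets WH tangentially, so QW is at right angles to WH, so WH runs along (−sin 202°, cos 202°); with |WH| = 35.0, H = (-48.93, -44.82). So H.y = -44.82.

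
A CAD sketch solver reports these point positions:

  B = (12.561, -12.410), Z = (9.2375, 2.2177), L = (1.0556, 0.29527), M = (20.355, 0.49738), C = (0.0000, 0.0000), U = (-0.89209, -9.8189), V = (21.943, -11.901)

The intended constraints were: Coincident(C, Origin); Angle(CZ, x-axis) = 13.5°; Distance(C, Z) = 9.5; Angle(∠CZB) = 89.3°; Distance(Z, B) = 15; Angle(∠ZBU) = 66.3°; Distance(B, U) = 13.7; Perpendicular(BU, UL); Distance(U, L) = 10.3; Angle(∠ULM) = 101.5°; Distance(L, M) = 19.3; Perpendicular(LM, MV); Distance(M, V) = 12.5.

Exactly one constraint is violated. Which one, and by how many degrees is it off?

Perpendicular(LM, MV) — off by 6.70°.

C = (0.00, 0.00) ✓; CZ at 13.50° ✓; |CZ| = 9.500 ✓; ∠CZB = 89.30° ✓; |ZB| = 15.00 ✓; ∠ZBU = 66.30° ✓; |BU| = 13.70 ✓; ∠(BU, UL) = 90.00° ✓; |UL| = 10.30 ✓; ∠ULM = 101.5° ✓; |LM| = 19.30 ✓; ∠(LM, MV) = 83.30° ✗; |MV| = 12.50 ✓.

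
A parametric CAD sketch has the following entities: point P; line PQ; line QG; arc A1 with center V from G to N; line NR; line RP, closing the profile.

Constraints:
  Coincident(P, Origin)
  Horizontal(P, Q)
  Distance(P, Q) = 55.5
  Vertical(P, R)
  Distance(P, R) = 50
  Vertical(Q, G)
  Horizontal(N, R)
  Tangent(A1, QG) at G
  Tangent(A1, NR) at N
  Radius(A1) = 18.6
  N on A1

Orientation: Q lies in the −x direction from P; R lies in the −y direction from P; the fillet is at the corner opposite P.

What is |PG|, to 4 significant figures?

63.77

P is at the origin; PQ is horizontal with |PQ| = 55.5 and Q on the −x side, so Q = (-55.50, 0.000). PR is vertical with |PR| = 50.0 and R on the −y side, so R = (0.000, -50.00). The virtual corner opposite P is at (-55.50, -50.00). A1 meets QG tangentially, so VG is at right angles to QG and the tangent condition forces VN to be normal to NR, with radius 18.6, so the center V sits 18.6 in from both sides at V = (-36.90, -31.40). That places the tangent points at G = (-55.50, -31.40) on QG and N = (-36.90, -50.00) on NR. Then |PG| = |G − P| = 63.77.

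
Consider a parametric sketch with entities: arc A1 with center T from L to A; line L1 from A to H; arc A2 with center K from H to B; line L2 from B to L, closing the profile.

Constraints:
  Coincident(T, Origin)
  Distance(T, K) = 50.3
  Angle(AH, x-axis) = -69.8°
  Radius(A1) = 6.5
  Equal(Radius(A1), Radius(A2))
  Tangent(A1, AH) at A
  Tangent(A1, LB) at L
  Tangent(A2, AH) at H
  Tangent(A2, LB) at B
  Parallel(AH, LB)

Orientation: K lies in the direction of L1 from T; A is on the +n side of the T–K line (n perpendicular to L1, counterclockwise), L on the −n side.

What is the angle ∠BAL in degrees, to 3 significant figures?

75.5°

The slot axis is L1's direction at -69.8°, so u = (cos -69.8°, sin -69.8°) = (0.345, -0.938) and n = (−sin -69.8°, cos -69.8°) = (0.938, 0.345). T is at the origin and K lies 50.3 along u from T, so K = 50.3·u = (17.4, -47.2). Tangency of A1 to both parallel lines with radius 6.5 puts A and L at T ± 6.5·n: A = (6.10, 2.24), L = (-6.10, -2.24). Equal radii place H and B the same way about K: H = K + 6.5·n = (23.5, -45.0), B = K − 6.5·n = (11.3, -49.5). Then cos ∠BAL = AB·AL / (|AB||AL|), giving 75.5°.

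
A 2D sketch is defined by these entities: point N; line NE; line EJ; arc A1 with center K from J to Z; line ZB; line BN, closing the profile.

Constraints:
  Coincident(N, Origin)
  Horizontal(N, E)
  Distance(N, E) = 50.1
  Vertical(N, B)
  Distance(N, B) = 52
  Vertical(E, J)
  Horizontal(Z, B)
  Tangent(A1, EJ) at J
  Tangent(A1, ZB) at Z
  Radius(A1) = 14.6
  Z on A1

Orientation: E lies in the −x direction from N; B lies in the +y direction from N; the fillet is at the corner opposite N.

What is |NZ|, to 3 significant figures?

63.0

N is at the origin; N and E share the same y with |NE| = 50.1 and E on the −x side, so E = (-50.1, 0.00). NB is vertical with |NB| = 52.0 and B on the +y side, so B = (0.00, 52.0). The virtual corner opposite N is at (-50.1, 52.0). A1 meets EJ tangentially, so KJ is at right angles to EJ and since A1 is tangent to ZB there, KZ ⟂ ZB, with radius 14.6, so the center K sits 14.6 in from both sides at K = (-35.5, 37.4). That places the tangent points at J = (-50.1, 37.4) on EJ and Z = (-35.5, 52.0) on ZB. Then |NZ| = |Z − N| = 63.0.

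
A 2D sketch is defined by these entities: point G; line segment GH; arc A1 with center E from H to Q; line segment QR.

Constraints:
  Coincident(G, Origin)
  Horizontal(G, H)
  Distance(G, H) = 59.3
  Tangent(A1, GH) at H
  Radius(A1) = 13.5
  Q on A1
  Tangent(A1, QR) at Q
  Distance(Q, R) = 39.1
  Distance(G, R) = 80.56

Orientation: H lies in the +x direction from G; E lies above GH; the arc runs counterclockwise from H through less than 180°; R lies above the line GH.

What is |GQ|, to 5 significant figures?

74.243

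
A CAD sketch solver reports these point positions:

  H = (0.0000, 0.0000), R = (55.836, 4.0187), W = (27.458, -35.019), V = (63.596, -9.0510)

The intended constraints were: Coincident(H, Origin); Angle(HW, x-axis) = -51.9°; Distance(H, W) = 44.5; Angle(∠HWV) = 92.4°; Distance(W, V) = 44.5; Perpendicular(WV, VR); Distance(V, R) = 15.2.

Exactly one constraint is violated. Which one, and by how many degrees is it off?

Perpendicular(WV, VR) — off by 5.00°.

H = (0.00, 0.00) ✓; HW at -51.90° ✓; |HW| = 44.50 ✓; ∠HWV = 92.40° ✓; |WV| = 44.50 ✓; ∠(WV, VR) = 85.00° ✗; |VR| = 15.20 ✓.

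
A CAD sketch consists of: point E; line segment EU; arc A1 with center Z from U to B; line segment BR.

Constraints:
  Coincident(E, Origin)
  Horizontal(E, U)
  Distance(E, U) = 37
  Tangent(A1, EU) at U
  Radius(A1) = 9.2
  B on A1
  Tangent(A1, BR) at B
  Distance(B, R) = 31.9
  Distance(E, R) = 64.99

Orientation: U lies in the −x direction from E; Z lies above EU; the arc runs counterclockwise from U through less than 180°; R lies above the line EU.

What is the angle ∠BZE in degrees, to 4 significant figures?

57.30°

Checks: |ZU| = 9.200 ✓; |ZB| = 9.200 ✓; ∠(ZB, BR) = 90.00° ✓; |BR| = 31.90 ✓; |ER| = 64.99 ✓.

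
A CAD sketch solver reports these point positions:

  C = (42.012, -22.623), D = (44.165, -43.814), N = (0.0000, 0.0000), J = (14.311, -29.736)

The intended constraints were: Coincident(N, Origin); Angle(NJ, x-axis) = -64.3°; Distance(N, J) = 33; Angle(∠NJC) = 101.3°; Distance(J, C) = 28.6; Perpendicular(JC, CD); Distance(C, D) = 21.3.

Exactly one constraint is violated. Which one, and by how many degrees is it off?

Perpendicular(JC, CD) — off by 8.60°.

N = (0.00, 0.00) ✓; NJ at -64.30° ✓; |NJ| = 33.00 ✓; ∠NJC = 101.3° ✓; |JC| = 28.60 ✓; ∠(JC, CD) = 98.60° ✗; |CD| = 21.30 ✓.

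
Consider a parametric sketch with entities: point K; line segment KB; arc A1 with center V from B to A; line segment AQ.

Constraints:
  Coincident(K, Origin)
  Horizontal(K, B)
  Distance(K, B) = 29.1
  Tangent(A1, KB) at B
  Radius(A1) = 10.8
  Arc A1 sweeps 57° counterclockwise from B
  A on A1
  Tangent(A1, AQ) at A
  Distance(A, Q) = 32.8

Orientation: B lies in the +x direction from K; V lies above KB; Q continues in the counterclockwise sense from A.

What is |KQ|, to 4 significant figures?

64.73

K is at the origin; KB is horizontal with |KB| = 29.1 and B on the +x side, so B = (29.10, 0.000). Since A1 is tangent to KB there, VB ⟂ KB, so V = B + (0, 10.8) = (29.10, 10.80). On A1, B sits at bearing -90° from V; a 57° counterclockwise sweep puts A at bearing -33°, so A = V + 10.8·(cos -33°, sin -33°) = (38.16, 4.918). Since A1 is tangent to AQ there, VA ⟂ AQ, so AQ runs along (−sin -33°, cos -33°); with |AQ| = 32.8, Q = (56.02, 32.43). Then |KQ| = |Q − K| = 64.73.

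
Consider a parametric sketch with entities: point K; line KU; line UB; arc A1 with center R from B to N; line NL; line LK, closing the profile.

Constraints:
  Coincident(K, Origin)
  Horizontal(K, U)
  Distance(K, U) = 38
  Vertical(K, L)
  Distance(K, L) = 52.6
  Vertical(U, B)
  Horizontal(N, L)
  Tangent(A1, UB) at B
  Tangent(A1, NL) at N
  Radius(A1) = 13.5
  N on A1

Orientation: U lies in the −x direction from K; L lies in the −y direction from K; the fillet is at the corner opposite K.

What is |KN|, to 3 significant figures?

58.0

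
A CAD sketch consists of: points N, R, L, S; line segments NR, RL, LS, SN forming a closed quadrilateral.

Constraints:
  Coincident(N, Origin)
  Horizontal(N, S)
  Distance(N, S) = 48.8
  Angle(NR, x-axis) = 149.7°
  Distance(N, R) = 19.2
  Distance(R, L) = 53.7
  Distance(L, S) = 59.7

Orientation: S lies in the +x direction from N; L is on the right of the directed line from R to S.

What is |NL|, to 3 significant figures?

40.0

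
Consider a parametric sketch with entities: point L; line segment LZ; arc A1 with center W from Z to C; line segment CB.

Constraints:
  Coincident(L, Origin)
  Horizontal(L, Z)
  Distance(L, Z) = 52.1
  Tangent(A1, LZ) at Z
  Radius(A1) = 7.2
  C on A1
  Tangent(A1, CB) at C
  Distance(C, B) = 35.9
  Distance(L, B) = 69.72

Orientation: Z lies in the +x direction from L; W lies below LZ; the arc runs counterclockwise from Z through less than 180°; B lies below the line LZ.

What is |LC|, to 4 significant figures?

46.03

Checks: L = (0.00, 0.00) ✓; |WC| = 7.200 ✓; ∠(WC, CB) = 90.00° ✓; |CB| = 35.90 ✓; |LB| = 69.72 ✓.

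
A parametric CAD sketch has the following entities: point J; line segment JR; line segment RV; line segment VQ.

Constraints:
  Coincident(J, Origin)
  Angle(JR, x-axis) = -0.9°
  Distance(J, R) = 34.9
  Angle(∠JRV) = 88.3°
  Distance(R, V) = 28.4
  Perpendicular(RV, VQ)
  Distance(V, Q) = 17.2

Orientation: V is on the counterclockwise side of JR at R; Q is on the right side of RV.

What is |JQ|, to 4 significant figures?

58.84

∠JRV = 88.3°, so RV runs at -0.9° + (180° − 88.3°) = 90.80° from the x-axis; with |RV| = 28.4, V = R + 28.4·(cos 90.80°, sin 90.80°) = (34.50, 27.85). RV is perpendicular to VQ; with |VQ| = 17.2 on the right of RV, Q = V + 17.2·(0.9999, 0.01396) = (51.70, 28.09). Then |JQ| = |Q − J| = 58.84.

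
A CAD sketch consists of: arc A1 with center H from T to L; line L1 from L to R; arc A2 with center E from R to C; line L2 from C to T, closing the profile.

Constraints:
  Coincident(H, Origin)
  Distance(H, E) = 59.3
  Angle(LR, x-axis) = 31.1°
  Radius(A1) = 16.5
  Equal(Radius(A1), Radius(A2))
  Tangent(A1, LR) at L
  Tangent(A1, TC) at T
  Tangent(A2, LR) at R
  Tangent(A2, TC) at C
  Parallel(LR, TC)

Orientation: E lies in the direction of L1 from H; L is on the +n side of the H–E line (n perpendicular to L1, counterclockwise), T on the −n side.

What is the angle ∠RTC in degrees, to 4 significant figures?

29.10°

The slot axis is L1's direction at 31.1°, so u = (cos 31.1°, sin 31.1°) = (0.8563, 0.5165) and n = (−sin 31.1°, cos 31.1°) = (-0.5165, 0.8563). H is at the origin and E lies 59.3 along u from H, so E = 59.3·u = (50.78, 30.63). Tangency of A1 to both parallel lines with radius 16.5 puts L and T at H ± 16.5·n: L = (-8.523, 14.13), T = (8.523, -14.13). Equal radii place R and C the same way about E: R = E + 16.5·n = (42.25, 44.76), C = E − 16.5·n = (59.30, 16.50). Then cos ∠RTC = TR·TC / (|TR||TC|), giving 29.10°.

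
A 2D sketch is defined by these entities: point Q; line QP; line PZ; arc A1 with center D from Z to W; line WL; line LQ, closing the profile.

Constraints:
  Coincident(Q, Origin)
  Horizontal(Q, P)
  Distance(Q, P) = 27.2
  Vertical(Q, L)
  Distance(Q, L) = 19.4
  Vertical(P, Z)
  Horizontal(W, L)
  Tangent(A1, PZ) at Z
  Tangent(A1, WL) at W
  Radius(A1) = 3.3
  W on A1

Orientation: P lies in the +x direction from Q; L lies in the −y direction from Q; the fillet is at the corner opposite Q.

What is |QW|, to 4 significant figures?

30.78

Q is at the origin; Q and P share the same y with |QP| = 27.2 and P on the +x side, so P = (27.20, 0.000). QL is vertical with |QL| = 19.4 and L on the −y side, so L = (0.000, -19.40). The virtual corner opposite Q is at (27.20, -19.40). The tangent condition forces DZ to be normal to PZ and the tangent condition forces DW to be normal to WL, with radius 3.3, so the center D sits 3.3 in from both sides at D = (23.90, -16.10). That places the tangent points at Z = (27.20, -16.10) on PZ and W = (23.90, -19.40) on WL. Then |QW| = |W − Q| = 30.78.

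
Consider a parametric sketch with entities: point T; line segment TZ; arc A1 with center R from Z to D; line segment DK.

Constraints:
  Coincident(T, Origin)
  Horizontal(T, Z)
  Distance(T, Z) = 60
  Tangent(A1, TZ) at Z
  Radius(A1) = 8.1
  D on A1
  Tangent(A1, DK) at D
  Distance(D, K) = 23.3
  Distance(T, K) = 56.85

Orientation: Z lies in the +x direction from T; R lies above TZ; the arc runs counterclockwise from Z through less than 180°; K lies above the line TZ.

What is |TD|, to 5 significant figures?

66.986

T is at the origin; T and Z share the same y with |TZ| = 60.0 and Z on the +x side, so Z = (60.000, 0.0000). Since A1 is tangent to TZ there, RZ ⟂ TZ, so R = Z + (0, 8.1) = (60.000, 8.1000). Since RD ⟂ DK (tangency), |RK| = √(8.1² + 23.3²) = 24.668 regardless of where D sits on A1. So K lies on both circle(T, 56.85) and circle(R, 24.668); the above-TZ intersection is K = (48.378, 29.858). D is the foot of the tangent from K: D = (65.495, 14.051).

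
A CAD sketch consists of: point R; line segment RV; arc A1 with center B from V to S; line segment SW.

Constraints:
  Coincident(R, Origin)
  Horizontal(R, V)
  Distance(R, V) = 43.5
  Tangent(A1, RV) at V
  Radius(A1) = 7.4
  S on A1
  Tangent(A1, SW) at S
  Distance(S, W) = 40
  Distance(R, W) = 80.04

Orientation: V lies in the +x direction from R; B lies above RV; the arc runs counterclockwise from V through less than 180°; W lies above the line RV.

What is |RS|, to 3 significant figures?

50.0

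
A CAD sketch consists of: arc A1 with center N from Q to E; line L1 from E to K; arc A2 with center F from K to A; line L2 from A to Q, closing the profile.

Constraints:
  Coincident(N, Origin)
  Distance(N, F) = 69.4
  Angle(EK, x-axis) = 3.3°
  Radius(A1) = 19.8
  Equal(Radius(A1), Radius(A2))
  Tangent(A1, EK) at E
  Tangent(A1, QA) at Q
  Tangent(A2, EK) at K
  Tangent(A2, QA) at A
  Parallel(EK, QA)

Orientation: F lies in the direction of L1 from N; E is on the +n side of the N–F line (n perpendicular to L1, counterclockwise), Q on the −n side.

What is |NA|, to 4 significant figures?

72.17

The slot axis is L1's direction at 3.3°, so u = (cos 3.3°, sin 3.3°) = (0.9983, 0.05756) and n = (−sin 3.3°, cos 3.3°) = (-0.05756, 0.9983). N is at the origin and F lies 69.4 along u from N, so F = 69.4·u = (69.28, 3.995). Tangency of A1 to both parallel lines with radius 19.8 puts E and Q at N ± 19.8·n: E = (-1.140, 19.77), Q = (1.140, -19.77). Equal radii place K and A the same way about F: K = F + 19.8·n = (68.15, 23.76), A = F − 19.8·n = (70.42, -15.77). Then |NA| = |A − N| = 72.17.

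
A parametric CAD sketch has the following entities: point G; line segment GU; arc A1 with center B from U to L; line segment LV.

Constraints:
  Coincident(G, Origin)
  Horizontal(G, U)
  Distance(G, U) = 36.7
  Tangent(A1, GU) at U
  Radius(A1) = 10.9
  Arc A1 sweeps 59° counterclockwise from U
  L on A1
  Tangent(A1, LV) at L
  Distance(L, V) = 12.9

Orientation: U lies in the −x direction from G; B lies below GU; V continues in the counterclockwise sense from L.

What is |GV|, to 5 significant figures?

55.164

G is at the origin; GU is horizontal with |GU| = 36.7 and U on the −x side, so U = (-36.700, 0.0000). Tangency of A1 to GU means the radius BU is perpendicular to GU, so B = U + (0, -10.9) = (-36.700, -10.900). On A1, U sits at bearing 90° from B; a 59° counterclockwise sweep puts L at bearing 149°, so L = B + 10.9·(cos 149°, sin 149°) = (-46.043, -5.2861). A1 meets LV tangentially, so BL is at right angles to LV, so LV runs along (−sin 149°, cos 149°); with |LV| = 12.9, V = (-52.687, -16.344). Then |GV| = |V − G| = 55.164.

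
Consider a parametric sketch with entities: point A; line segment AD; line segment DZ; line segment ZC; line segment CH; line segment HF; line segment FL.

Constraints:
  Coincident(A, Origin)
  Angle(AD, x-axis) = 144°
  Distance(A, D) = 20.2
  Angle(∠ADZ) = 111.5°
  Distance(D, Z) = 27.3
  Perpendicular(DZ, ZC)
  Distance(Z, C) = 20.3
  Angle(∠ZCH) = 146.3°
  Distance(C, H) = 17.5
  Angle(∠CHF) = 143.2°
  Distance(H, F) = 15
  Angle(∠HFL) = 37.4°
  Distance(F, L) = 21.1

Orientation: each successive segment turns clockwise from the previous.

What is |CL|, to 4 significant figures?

12.47

A is at the origin; AD runs at 144.0° with length 20.2, so D = (-16.34, 11.87). ∠ADZ = 111.5° gives DZ at 75.50° from the x-axis; with |DZ| = 27.3, Z = (-9.507, 38.30). The perpendicularity gives ZC at right angles to DZ, so ZC runs at -14.50°; with |ZC| = 20.3, C = (10.15, 33.22). ∠ZCH = 146.3° gives CH at -48.20° from the x-axis; with |CH| = 17.5, H = (21.81, 20.18). ∠CHF = 143.2° gives HF at -85.00° from the x-axis; with |HF| = 15.0, F = (23.12, 5.232). ∠HFL = 37.4° gives FL at 132.4° from the x-axis; with |FL| = 21.1, L = (8.891, 20.81). Then |CL| = |L − C| = 12.47.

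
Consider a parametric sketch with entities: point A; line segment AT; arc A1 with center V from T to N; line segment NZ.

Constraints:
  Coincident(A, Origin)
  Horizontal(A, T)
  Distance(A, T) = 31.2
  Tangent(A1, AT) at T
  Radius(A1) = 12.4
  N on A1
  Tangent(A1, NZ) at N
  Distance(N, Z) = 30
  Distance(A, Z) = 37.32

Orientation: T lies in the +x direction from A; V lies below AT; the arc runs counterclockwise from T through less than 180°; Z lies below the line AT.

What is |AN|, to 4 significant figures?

21.18

A is at the origin; A and T share the same y with |AT| = 31.2 and T on the +x side, so T = (31.20, 0.000). A1 meets AT tangentially, so VT is at right angles to AT, so V = T + (0, -12.4) = (31.20, -12.40). Since VN ⟂ NZ (tangency), |VZ| = √(12.4² + 30.0²) = 32.46 regardless of where N sits on A1. So Z lies on both circle(A, 37.32) and circle(V, 32.46); the below-AT intersection is Z = (9.114, -36.19). N is the foot of the tangent from Z: N = (19.58, -8.074).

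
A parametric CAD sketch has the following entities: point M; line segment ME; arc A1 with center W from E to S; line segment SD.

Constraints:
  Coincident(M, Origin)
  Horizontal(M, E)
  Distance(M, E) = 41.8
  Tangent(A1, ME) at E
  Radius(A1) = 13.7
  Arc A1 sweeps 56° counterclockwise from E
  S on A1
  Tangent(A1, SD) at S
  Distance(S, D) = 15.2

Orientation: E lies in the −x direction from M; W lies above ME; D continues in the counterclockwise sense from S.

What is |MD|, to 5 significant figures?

28.791

M is at the origin; M and E share the same y with |ME| = 41.8 and E on the −x side, so E = (-41.800, 0.0000). The tangent condition forces WE to be normal to ME, so W = E + (0, 13.7) = (-41.800, 13.700). On A1, E sits at bearing -90° from W; a 56° counterclockwise sweep puts S at bearing -34°, so S = W + 13.7·(cos -34°, sin -34°) = (-30.442, 6.0391). Since A1 is tangent to SD there, WS ⟂ SD, so SD runs along (−sin -34°, cos -34°); with |SD| = 15.2, D = (-21.942, 18.640). Then |MD| = |D − M| = 28.791.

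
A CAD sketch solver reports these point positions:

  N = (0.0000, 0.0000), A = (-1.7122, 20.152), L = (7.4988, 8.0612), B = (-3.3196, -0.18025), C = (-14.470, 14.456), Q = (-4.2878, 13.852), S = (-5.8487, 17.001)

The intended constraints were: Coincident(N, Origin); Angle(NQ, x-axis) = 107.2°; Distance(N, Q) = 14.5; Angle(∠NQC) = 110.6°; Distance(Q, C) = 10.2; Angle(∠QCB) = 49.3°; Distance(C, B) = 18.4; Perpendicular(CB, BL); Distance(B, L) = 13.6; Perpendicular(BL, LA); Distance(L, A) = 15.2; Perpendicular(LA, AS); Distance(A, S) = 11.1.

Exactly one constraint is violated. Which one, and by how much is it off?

Distance(A, S) = 11.1 — off by 5.90.

N = (0.00, 0.00) ✓; NQ at 107.2° ✓; |NQ| = 14.50 ✓; ∠NQC = 110.6° ✓; |QC| = 10.20 ✓; ∠QCB = 49.30° ✓; |CB| = 18.40 ✓; ∠(CB, BL) = 90.00° ✓; |BL| = 13.60 ✓; ∠(BL, LA) = 90.00° ✓; |LA| = 15.20 ✓; ∠(LA, AS) = 90.00° ✓; |AS| = 5.200 ✗.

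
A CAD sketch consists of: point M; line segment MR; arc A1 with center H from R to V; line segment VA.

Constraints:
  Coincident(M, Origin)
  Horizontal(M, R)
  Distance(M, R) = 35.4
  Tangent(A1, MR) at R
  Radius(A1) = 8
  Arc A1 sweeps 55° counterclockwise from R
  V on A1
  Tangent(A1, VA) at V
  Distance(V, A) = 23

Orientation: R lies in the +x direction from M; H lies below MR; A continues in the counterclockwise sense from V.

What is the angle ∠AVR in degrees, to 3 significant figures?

152°

M is at the origin; M and R share the same y with |MR| = 35.4 and R on the +x side, so R = (35.4, 0.00). The tangent condition forces HR to be normal to MR, so H = R + (0, -8) = (35.4, -8.00). On A1, R sits at bearing 90° from H; a 55° counterclockwise sweep puts V at bearing 145°, so V = H + 8.0·(cos 145°, sin 145°) = (28.8, -3.41). A1 meets VA tangentially, so HV is at right angles to VA, so VA runs along (−sin 145°, cos 145°); with |VA| = 23.0, A = (15.7, -22.3). Then cos ∠AVR = VA·VR / (|VA||VR|), giving 152°.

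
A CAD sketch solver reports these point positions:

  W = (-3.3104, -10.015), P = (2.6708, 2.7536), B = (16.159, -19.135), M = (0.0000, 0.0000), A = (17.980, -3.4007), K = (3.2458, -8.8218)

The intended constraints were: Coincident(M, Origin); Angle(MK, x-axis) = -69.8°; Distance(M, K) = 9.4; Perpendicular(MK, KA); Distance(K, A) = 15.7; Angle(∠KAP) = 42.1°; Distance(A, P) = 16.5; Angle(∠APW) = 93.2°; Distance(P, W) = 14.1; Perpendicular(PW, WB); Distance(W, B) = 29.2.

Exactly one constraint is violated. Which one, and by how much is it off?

Distance(W, B) = 29.2 — off by 7.70.

M = (0.00, 0.00) ✓; MK at -69.80° ✓; |MK| = 9.400 ✓; ∠(MK, KA) = 90.00° ✓; |KA| = 15.70 ✓; ∠KAP = 42.10° ✓; |AP| = 16.50 ✓; ∠APW = 93.20° ✓; |PW| = 14.10 ✓; ∠(PW, WB) = 90.00° ✓; |WB| = 21.50 ✗.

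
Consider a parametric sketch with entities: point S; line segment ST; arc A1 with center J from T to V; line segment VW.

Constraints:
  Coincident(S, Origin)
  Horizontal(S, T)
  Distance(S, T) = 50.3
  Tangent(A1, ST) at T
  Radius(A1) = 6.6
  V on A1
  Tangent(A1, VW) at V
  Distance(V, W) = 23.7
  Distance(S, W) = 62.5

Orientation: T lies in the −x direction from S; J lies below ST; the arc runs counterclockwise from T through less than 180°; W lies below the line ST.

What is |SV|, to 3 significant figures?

57.3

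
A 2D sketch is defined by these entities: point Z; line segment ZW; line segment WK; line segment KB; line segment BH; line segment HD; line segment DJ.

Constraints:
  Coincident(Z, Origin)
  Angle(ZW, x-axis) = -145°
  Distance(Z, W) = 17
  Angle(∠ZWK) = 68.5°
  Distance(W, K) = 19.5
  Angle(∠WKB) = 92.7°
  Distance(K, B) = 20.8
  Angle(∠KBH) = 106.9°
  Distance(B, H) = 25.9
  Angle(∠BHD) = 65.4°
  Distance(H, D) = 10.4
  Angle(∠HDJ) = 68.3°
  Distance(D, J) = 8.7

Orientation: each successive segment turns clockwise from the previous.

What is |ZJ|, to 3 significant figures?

7.35

Z is at the origin; ZW runs at -145.0° with length 17.0, so W = (-13.9, -9.75). ∠ZWK = 68.5° gives WK at 104° from the x-axis; with |WK| = 19.5, K = (-18.5, 9.21). ∠WKB = 92.7° gives KB at 16.2° from the x-axis; with |KB| = 20.8, B = (1.50, 15.0). ∠KBH = 106.9° gives BH at -56.9° from the x-axis; with |BH| = 25.9, H = (15.6, -6.68). ∠BHD = 65.4° gives HD at -172° from the x-axis; with |HD| = 10.4, D = (5.35, -8.22). ∠HDJ = 68.3° gives DJ at 76.8° from the x-axis; with |DJ| = 8.7, J = (7.34, 0.249). Then |ZJ| = |J − Z| = 7.35.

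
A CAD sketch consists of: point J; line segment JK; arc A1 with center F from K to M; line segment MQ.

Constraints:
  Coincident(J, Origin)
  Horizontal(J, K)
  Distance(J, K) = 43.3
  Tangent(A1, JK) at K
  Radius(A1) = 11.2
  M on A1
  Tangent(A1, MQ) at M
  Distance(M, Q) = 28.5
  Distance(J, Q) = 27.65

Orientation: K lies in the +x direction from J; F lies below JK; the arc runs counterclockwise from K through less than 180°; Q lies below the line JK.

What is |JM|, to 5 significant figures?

35.603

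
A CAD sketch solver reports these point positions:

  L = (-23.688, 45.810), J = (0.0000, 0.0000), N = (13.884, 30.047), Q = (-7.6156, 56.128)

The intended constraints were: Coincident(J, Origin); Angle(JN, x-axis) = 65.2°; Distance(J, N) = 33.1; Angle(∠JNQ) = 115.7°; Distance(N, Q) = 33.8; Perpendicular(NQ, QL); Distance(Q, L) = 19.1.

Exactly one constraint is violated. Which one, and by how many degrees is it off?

Perpendicular(NQ, QL) — off by 6.80°.

J = (0.00, 0.00) ✓; JN at 65.20° ✓; |JN| = 33.10 ✓; ∠JNQ = 115.7° ✓; |NQ| = 33.80 ✓; ∠(NQ, QL) = 83.20° ✗; |QL| = 19.10 ✓.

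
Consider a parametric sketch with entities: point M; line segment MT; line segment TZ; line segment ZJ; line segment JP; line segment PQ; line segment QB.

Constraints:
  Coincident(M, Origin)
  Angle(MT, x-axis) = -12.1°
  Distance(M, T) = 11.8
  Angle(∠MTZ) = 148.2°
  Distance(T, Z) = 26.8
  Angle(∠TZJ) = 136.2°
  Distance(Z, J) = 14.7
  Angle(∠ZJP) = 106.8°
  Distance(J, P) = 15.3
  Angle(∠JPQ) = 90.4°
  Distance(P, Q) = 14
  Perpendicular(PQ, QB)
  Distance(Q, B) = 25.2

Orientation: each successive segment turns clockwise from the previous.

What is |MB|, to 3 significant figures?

40.8

M is at the origin; MT runs at -12.1° with length 11.8, so T = (11.5, -2.47). ∠MTZ = 148.2° gives TZ at -43.9° from the x-axis; with |TZ| = 26.8, Z = (30.8, -21.1). ∠TZJ = 136.2° gives ZJ at -87.7° from the x-axis; with |ZJ| = 14.7, J = (31.4, -35.7). ∠ZJP = 106.8° gives JP at -161° from the x-axis; with |JP| = 15.3, P = (17.0, -40.8). ∠JPQ = 90.4° gives PQ at 110° from the x-axis; with |PQ| = 14.0, Q = (12.3, -27.6). PQ is perpendicular to QB, so QB runs at 19.5°; with |QB| = 25.2, B = (36.1, -19.1). Then |MB| = |B − M| = 40.8.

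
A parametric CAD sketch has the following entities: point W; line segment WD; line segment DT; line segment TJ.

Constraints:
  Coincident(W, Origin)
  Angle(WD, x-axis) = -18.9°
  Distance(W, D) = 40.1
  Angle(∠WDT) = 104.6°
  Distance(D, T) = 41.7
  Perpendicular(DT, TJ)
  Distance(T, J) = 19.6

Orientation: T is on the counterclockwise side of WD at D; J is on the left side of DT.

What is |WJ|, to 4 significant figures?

55.25

W is at the origin; WD runs at -18.9° with length 40.1, so D = 40.1·(cos -18.9°, sin -18.9°) = (37.94, -12.99). ∠WDT = 104.6°, so DT runs at -18.9° + (180° − 104.6°) = 56.50° from the x-axis; with |DT| = 41.7, T = D + 41.7·(cos 56.50°, sin 56.50°) = (60.95, 21.78). The perpendicularity gives TJ at right angles to DT; with |TJ| = 19.6 on the left of DT, J = T + 19.6·(-0.8339, 0.5519) = (44.61, 32.60). Then |WJ| = |J − W| = 55.25.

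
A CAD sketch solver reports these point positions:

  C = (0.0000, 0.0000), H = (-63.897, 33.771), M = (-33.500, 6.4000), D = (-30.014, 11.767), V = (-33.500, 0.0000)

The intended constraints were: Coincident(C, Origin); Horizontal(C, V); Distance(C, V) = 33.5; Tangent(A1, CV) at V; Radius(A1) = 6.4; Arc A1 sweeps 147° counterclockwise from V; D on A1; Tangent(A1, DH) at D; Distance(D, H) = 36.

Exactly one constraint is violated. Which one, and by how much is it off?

Distance(D, H) = 36 — off by 4.40.

C = (0.00, 0.00) ✓; C.y = 0.00, V.y = 0.00 ✓; |CV| = 33.50 ✓; ∠(MV, VC) = 90.00° ✓; |MV| = 6.400 ✓; bearing(M→D) − bearing(M→V) = 147.0° ✓; |MD| = 6.400 ✓; ∠(MD, DH) = 90.00° ✓; |DH| = 40.40 ✗.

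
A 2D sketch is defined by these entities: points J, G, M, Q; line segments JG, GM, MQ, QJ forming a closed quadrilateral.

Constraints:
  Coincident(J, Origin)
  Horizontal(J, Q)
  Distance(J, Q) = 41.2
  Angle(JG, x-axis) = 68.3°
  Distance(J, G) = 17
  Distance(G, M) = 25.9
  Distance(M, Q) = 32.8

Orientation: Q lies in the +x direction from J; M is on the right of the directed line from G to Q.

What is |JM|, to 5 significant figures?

13.975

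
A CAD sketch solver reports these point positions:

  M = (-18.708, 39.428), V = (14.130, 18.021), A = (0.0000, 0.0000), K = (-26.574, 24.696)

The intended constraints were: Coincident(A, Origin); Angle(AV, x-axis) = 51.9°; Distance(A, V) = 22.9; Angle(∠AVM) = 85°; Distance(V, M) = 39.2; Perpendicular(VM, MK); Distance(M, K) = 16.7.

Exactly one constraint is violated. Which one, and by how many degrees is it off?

Perpendicular(VM, MK) — off by 5.00°.

A = (0.00, 0.00) ✓; AV at 51.90° ✓; |AV| = 22.90 ✓; ∠AVM = 85.00° ✓; |VM| = 39.20 ✓; ∠(VM, MK) = 95.00° ✗; |MK| = 16.70 ✓.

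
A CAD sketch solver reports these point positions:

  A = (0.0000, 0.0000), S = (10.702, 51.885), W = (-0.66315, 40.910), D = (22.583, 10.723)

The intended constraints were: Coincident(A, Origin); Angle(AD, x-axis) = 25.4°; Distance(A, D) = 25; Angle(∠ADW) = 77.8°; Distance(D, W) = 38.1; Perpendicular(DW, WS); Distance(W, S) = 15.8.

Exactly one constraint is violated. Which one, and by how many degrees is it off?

Perpendicular(DW, WS) — off by 6.40°.

A = (0.00, 0.00) ✓; AD at 25.40° ✓; |AD| = 25.00 ✓; ∠ADW = 77.80° ✓; |DW| = 38.10 ✓; ∠(DW, WS) = 83.60° ✗; |WS| = 15.80 ✓.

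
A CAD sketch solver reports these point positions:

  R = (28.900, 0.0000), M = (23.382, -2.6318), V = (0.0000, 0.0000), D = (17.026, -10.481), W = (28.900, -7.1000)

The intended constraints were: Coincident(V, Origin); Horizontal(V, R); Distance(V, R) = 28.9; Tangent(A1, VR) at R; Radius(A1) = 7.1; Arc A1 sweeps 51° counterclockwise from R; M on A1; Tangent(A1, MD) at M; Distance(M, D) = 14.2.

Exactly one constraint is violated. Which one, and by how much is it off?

Distance(M, D) = 14.2 — off by 4.10.

V = (0.00, 0.00) ✓; V.y = 0.00, R.y = 0.00 ✓; |VR| = 28.90 ✓; ∠(WR, RV) = 90.00° ✓; |WR| = 7.100 ✓; bearing(W→M) − bearing(W→R) = 51.00° ✓; |WM| = 7.100 ✓; ∠(WM, MD) = 90.00° ✓; |MD| = 10.10 ✗.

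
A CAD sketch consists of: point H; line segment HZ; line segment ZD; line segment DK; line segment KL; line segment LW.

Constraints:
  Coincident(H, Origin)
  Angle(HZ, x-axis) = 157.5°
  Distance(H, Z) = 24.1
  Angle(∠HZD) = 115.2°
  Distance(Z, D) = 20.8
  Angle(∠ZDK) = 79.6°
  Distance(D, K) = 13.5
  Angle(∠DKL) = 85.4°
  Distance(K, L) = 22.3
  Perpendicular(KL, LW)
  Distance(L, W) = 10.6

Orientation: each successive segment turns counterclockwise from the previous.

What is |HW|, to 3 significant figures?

26.4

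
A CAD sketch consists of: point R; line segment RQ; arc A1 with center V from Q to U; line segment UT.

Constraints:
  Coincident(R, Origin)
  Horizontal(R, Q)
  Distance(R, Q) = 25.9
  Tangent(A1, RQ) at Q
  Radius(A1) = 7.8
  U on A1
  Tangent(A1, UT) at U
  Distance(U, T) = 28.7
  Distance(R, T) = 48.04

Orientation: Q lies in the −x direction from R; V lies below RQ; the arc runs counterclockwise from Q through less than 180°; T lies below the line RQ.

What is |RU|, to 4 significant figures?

34.75

R is at the origin; R and Q share the same y with |RQ| = 25.9 and Q on the −x side, so Q = (-25.90, 0.000). The tangent condition forces VQ to be normal to RQ, so V = Q + (0, -7.8) = (-25.90, -7.800). Since VU ⟂ UT (tangency), |VT| = √(7.8² + 28.7²) = 29.74 regardless of where U sits on A1. So T lies on both circle(R, 48.04) and circle(V, 29.74); the below-RQ intersection is T = (-30.40, -37.20). U is the foot of the tangent from T: U = (-33.65, -8.684).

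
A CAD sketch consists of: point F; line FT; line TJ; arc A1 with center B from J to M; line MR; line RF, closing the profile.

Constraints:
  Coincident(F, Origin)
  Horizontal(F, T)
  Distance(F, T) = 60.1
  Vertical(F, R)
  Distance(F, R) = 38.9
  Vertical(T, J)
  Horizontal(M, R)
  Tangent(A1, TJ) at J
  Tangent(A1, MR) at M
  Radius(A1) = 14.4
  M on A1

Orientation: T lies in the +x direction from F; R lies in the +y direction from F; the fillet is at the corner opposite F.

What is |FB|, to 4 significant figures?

51.85

F is at the origin; F and T share the same y with |FT| = 60.1 and T on the +x side, so T = (60.10, 0.000). FR is vertical with |FR| = 38.9 and R on the +y side, so R = (0.000, 38.90). The virtual corner opposite F is at (60.10, 38.90). Since A1 is tangent to TJ there, BJ ⟂ TJ and tangency of A1 to MR means the radius BM is perpendicular to MR, with radius 14.4, so the center B sits 14.4 in from both sides at B = (45.70, 24.50). Then |FB| = |B − F| = 51.85.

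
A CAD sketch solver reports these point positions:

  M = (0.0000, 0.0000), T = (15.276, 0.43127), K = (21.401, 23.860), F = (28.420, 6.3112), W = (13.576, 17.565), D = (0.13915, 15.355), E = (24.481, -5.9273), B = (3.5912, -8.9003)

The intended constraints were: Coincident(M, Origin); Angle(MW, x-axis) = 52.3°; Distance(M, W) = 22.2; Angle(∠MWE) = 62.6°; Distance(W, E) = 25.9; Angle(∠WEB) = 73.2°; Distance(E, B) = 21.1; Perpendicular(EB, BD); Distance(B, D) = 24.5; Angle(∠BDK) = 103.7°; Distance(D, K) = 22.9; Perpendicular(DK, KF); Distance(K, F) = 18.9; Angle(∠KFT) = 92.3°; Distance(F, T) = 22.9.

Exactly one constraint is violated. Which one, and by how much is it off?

Distance(F, T) = 22.9 — off by 8.50.

M = (0.00, 0.00) ✓; MW at 52.30° ✓; |MW| = 22.20 ✓; ∠MWE = 62.60° ✓; |WE| = 25.90 ✓; ∠WEB = 73.20° ✓; |EB| = 21.10 ✓; ∠(EB, BD) = 90.00° ✓; |BD| = 24.50 ✓; ∠BDK = 103.7° ✓; |DK| = 22.90 ✓; ∠(DK, KF) = 90.00° ✓; |KF| = 18.90 ✓; ∠KFT = 92.30° ✓; |FT| = 14.40 ✗.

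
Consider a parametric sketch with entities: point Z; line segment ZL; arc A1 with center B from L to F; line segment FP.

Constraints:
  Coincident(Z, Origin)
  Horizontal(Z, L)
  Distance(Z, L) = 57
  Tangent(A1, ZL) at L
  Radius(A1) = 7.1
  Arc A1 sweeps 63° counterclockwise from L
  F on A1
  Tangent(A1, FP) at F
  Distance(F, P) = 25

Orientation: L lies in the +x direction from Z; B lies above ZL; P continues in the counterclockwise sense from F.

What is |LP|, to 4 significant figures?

31.57

On A1, L sits at bearing -90° from B; a 63° counterclockwise sweep puts F at bearing -27°, so F = B + 7.1·(cos -27°, sin -27°) = (63.33, 3.877). Since A1 is tangent to FP there, BF ⟂ FP, so FP runs along (−sin -27°, cos -27°); with |FP| = 25.0, P = (74.68, 26.15). Then |LP| = |P − L| = 31.57.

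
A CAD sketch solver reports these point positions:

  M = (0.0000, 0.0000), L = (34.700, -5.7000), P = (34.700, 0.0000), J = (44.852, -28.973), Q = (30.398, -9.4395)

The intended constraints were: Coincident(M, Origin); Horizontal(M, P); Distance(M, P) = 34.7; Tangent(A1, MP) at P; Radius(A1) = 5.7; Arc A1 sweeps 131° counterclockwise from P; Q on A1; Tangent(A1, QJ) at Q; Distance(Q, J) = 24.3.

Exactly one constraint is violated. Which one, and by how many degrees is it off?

Tangent(A1, QJ) at Q — off by 4.50°.

M = (0.00, 0.00) ✓; M.y = 0.00, P.y = 0.00 ✓; |MP| = 34.70 ✓; ∠(LP, PM) = 90.00° ✓; |LP| = 5.700 ✓; bearing(L→Q) − bearing(L→P) = 131.0° ✓; |LQ| = 5.700 ✓; ∠(LQ, QJ) = 94.50° ✗; |QJ| = 24.30 ✓.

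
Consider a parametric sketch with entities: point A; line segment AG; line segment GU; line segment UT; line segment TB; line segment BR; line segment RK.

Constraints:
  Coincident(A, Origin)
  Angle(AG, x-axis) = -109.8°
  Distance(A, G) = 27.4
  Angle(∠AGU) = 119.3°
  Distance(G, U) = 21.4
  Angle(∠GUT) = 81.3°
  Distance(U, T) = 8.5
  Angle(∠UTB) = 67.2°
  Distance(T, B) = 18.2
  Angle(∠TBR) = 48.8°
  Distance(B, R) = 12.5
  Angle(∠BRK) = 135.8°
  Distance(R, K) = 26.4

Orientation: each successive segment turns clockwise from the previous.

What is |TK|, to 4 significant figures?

20.00

∠TBR = 48.8° gives BR at -153.2° from the x-axis; with |BR| = 12.5, R = (-24.79, -33.27). ∠BRK = 135.8° gives RK at 162.6° from the x-axis; with |RK| = 26.4, K = (-49.98, -25.37). Then |TK| = |K − T| = 20.00.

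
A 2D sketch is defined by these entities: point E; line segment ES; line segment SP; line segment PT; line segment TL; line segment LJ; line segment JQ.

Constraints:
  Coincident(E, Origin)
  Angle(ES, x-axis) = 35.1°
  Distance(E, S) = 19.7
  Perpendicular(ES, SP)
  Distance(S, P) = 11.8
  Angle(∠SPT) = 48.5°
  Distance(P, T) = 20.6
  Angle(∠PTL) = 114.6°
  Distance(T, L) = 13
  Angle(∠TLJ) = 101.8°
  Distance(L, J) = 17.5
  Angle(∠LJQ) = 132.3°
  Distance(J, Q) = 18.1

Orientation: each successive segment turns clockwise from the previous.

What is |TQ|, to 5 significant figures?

32.347

E is at the origin; ES runs at 35.1° with length 19.7, so S = (16.118, 11.328). The perpendicularity gives SP at right angles to ES, so SP runs at -54.900°; with |SP| = 11.8, P = (22.903, 1.6734). ∠SPT = 48.5° gives PT at 173.60° from the x-axis; with |PT| = 20.6, T = (2.4310, 3.9697). ∠PTL = 114.6° gives TL at 108.20° from the x-axis; with |TL| = 13.0, L = (-1.6294, 16.319). ∠TLJ = 101.8° gives LJ at 30.000° from the x-axis; with |LJ| = 17.5, J = (13.526, 25.069). ∠LJQ = 132.3° gives JQ at -17.700° from the x-axis; with |JQ| = 18.1, Q = (30.769, 19.566). Then |TQ| = |Q − T| = 32.347.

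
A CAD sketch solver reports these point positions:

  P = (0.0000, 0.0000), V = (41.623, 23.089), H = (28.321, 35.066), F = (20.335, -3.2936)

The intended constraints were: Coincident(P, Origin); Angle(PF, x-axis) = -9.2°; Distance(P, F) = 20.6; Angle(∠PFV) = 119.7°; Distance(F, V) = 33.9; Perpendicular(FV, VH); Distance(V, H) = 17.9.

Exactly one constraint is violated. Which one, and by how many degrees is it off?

Perpendicular(FV, VH) — off by 3.10°.

P = (0.00, 0.00) ✓; PF at -9.200° ✓; |PF| = 20.60 ✓; ∠PFV = 119.7° ✓; |FV| = 33.90 ✓; ∠(FV, VH) = 86.90° ✗; |VH| = 17.90 ✓.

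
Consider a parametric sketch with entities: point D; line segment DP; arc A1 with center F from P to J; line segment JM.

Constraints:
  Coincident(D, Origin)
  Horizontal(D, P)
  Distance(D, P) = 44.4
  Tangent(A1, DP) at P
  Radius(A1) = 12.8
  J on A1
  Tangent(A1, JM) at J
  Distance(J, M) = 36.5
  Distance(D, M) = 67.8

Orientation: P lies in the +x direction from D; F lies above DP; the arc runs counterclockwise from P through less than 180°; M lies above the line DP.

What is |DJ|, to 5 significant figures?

58.988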